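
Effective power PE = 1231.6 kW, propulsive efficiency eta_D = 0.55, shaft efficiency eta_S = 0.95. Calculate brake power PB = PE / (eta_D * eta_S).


Formula: PB = PE / (eta_D * eta_S)
Step 1 — combined efficiency = eta_D * eta_S = 0.55 * 0.95 = 0.5225
Step 2 — PB = 1231.6 / 0.5225 ≈ 2357.1 kW (5 s.f.)

2357.1 kW


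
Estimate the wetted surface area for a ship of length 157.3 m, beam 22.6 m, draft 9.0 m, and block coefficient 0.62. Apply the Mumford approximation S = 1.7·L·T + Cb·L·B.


Formula: S = 1.7*L*T + V/T with V = Cb*L*B*T, i.e. S = L * (1.7*T + Cb*B)
Step 1 — 1.7*T = 1.7 * 9.0 = 15.3 m
Step 2 — Cb*B = 0.62 * 22.6 = 14.012 m
Step 3 — 1.7*T + Cb*B = 15.3 + 14.012 = 29.312 m
Step 4 — S = 157.3 * 29.312 ≈ 4610.8 m^2 (5 s.f.)

4610.8 m^2


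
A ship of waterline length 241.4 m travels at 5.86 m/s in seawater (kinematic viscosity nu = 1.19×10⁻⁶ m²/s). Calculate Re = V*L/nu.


Formula: Re = V * L / nu
Step 1 — V * L = 5.86 * 241.4 = 1414.604 m^2/s
Step 2 — Re = 1414.604 / 1.19e-6 = 1.19e+09

1.19e+09


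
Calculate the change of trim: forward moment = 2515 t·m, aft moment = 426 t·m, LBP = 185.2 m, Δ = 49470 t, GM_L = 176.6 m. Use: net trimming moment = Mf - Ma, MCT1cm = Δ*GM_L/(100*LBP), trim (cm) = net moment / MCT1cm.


Formula: net trimming moment = Mf - Ma; MCT1cm = Δ*GM_L/(100*LBP); trim = net moment / MCT1cm
Step 1 — net trimming moment = 2515 - 426 = 2089 t·m
Step 2 — MCT1cm = 49470 * 176.6 / (100 * 185.2) = 471.728 t·m/cm
Step 3 — trim = 2089 / 471.728 ≈ 4.4284 cm (5 s.f.)

4.4284 cm


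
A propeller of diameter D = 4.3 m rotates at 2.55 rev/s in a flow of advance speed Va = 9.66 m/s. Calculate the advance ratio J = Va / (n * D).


Formula: J = Va / (n * D)
Step 1 — n * D = 2.55 * 4.3 = 10.965
Step 2 — J = 9.66 / 10.965 ≈ 0.88098 (5 s.f.)

0.88098


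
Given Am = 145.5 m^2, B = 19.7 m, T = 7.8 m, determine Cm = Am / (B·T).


Formula: Cm = Am / (B * T)
Step 1 — B * T = 19.7 * 7.8 = 153.66 m^2
Step 2 — Cm = 145.5 / 153.66 ≈ 0.94690 (5 s.f.)

0.94690


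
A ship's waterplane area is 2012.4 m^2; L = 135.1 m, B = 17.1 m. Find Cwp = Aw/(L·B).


Formula: Cwp = Aw / (L * B)
Step 1 — L * B = 135.1 * 17.1 = 2310.21 m^2
Step 2 — Cwp = 2012.4 / 2310.21 ≈ 0.87109 (5 s.f.)

0.87109


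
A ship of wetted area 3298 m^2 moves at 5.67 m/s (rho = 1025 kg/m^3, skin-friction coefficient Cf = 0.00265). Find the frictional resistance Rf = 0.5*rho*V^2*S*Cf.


Formula: Rf = 0.5 * rho * V^2 * S * Cf
Step 1 — V^2 = 5.67^2 = 32.1489
Step 2 — 0.5 * rho * V^2 = 0.5 * 1025 * 32.1489 = 16476.31125
Step 3 — Rf = 16476.31125 * 3298 * 0.00265 ≈ 144000 N (5 s.f.)

144000 N


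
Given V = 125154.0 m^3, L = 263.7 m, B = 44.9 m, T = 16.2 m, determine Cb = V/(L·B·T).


Formula: Cb = V / (L * B * T)
Step 1 — L * B * T = 263.7 * 44.9 * 16.2 = 191810.106 m^3
Step 2 — Cb = 125154.0 / 191810.106 ≈ 0.65249 (5 s.f.)

0.65249


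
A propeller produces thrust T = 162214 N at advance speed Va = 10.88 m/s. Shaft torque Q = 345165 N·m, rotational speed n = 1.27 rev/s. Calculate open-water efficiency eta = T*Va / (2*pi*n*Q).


Formula: eta = T * Va / (2 * pi * n * Q)
Step 1 — numerator = T * Va = 162214 * 10.88 = 1764888.32
Step 2 — 2 * pi * n = 2 * pi * 1.27 = 7.979645
Step 3 — denominator = 7.979645 * 345165 = 2754294.17
Step 4 — eta = 1764888.32 / 2754294.17 ≈ 0.64078 (5 s.f.)

0.64078


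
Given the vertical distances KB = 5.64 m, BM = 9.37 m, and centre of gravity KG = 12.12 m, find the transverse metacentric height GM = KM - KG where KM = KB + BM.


Formula: GM = KB + BM - KG
Step 1 — KM = KB + BM = 5.64 + 9.37 = 15.01 m
Step 2 — GM = KM - KG = 15.01 - 12.12 = 2.89 m

2.89 m


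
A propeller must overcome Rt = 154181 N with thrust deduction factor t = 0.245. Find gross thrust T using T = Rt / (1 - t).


Formula: T = Rt / (1 - t)
Step 1 — (1 - t) = 1 - 0.245 = 0.755
Step 2 — T = 154181 / 0.755 ≈ 204210 N (5 s.f.)

204210 N


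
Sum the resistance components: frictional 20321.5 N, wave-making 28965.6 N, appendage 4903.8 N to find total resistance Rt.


Formula: Rt = Rf + Rw + Ra
Substituting: Rt = 20321.5 + 28965.6 + 4903.8
Result: Rt = 54190.9 N

54190.9 N


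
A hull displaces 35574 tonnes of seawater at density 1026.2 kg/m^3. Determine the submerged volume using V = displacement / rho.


Formula: V = mass / rho
Step 1 — convert tonnes to kg: 35574 t * 1000 = 35574000 kg
Step 2 — V = 35574000 / 1026.2 ≈ 34666 m^3 (5 s.f.)

34666 m^3


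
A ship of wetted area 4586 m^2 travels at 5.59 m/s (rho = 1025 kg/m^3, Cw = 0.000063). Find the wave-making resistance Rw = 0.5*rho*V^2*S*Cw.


Formula: Rw = 0.5 * rho * V^2 * S * Cw
Step 1 — V^2 = 5.59^2 = 31.2481
Step 2 — 0.5 * rho * V^2 = 0.5 * 1025 * 31.2481 = 16014.65125
Step 3 — Rw = 16014.65125 * 4586 * 0.000063 ≈ 4626.9 N (5 s.f.)

4626.9 N


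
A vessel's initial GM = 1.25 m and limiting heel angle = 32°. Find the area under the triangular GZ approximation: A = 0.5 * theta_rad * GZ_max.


Formula: GZ_max = GM * sin(theta); Area = 0.5 * theta_rad * GZ_max
Step 1 — GZ_max = 1.25 * sin(32°) = 1.25 * 0.529919 = 0.662399 m
Step 2 — theta_rad = 32 * pi/180 = 0.558505 rad
Step 3 — Area = 0.5 * 0.558505 * 0.662399 ≈ 0.18498 m·rad (5 s.f.)

0.18498 m·rad


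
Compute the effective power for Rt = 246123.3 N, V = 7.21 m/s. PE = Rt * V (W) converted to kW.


Formula: PE = Rt * V / 1000 (kW)
Step 1 — PE (W) = 246123.3 * 7.21 = 1774548.993 W
Step 2 — PE (kW) = 1774548.993 / 1000 ≈ 1774.5 kW (5 s.f.)

1774.5 kW


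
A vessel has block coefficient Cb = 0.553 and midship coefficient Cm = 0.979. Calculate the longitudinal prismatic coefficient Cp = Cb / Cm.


Formula: Cp = Cb / Cm
Substituting: Cp = 0.553 / 0.979
Result: Cp ≈ 0.56486 (5 s.f.)

0.56486


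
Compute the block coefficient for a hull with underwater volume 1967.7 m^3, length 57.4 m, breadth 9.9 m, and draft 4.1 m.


Formula: Cb = V / (L * B * T)
Step 1 — L * B * T = 57.4 * 9.9 * 4.1 = 2329.866 m^3
Step 2 — Cb = 1967.7 / 2329.866 ≈ 0.84456 (5 s.f.)

0.84456


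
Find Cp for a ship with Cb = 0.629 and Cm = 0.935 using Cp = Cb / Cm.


Formula: Cp = Cb / Cm
Substituting: Cp = 0.629 / 0.935
Result: Cp ≈ 0.67273 (5 s.f.)

0.67273


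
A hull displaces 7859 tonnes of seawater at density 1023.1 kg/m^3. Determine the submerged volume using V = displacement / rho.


Formula: V = mass / rho
Step 1 — convert tonnes to kg: 7859 t * 1000 = 7859000 kg
Step 2 — V = 7859000 / 1023.1 ≈ 7681.6 m^3 (5 s.f.)

7681.6 m^3


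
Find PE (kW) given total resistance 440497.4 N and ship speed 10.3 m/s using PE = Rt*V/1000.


Formula: PE = Rt * V / 1000 (kW)
Step 1 — PE (W) = 440497.4 * 10.3 = 4537123.22 W
Step 2 — PE (kW) = 4537123.22 / 1000 ≈ 4537.1 kW (5 s.f.)

4537.1 kW


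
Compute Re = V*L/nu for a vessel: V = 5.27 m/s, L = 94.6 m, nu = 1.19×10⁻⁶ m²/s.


Formula: Re = V * L / nu
Step 1 — V * L = 5.27 * 94.6 = 498.542 m^2/s
Step 2 — Re = 498.542 / 1.19e-6 = 4.19e+08

4.19e+08


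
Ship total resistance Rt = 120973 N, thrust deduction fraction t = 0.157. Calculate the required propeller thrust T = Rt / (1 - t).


Formula: T = Rt / (1 - t)
Step 1 — (1 - t) = 1 - 0.157 = 0.843
Step 2 — T = 120973 / 0.843 ≈ 143500 N (5 s.f.)

143500 N


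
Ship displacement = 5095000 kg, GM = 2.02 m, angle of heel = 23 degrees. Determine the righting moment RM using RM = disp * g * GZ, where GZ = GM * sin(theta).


Formula: GZ = GM * sin(theta); RM = disp * g * GZ
Step 1 — GZ = 2.02 * sin(23°) = 2.02 * 0.390731 = 0.789277 m
Step 2 — RM = 5095000 * 9.81 * 0.789277 ≈ 39450000 N·m (5 s.f.)

39450000 N·m


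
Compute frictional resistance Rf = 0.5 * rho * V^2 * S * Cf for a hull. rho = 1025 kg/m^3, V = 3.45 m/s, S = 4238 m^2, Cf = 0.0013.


Formula: Rf = 0.5 * rho * V^2 * S * Cf
Step 1 — V^2 = 3.45^2 = 11.9025
Step 2 — 0.5 * rho * V^2 = 0.5 * 1025 * 11.9025 = 6100.03125
Step 3 — Rf = 6100.03125 * 4238 * 0.0013 ≈ 33608 N (5 s.f.)

33608 N


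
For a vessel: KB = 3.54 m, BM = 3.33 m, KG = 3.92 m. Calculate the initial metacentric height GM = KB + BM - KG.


Formula: GM = KB + BM - KG
Step 1 — KM = KB + BM = 3.54 + 3.33 = 6.87 m
Step 2 — GM = KM - KG = 6.87 - 3.92 = 2.95 m

2.95 m


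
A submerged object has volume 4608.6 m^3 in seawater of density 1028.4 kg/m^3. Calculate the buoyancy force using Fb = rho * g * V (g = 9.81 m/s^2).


Formula: Fb = rho * g * V
Substituting: Fb = 1028.4 * 9.81 * 4608.6
Intermediate: 1028.4 * 9.81 = 10088.604
Result: Fb = 10088.604 * 4608.6 ≈ 46494000 N (5 s.f.)

46494000 N


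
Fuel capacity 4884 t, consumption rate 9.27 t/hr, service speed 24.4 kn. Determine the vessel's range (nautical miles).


Formula: endurance = fuel / rate; range = endurance * speed
Step 1 — endurance = 4884 / 9.27 = 526.8608 hours
Step 2 — range = 526.8608 * 24.4 ≈ 12855 nautical miles (5 s.f.)

12855 NM


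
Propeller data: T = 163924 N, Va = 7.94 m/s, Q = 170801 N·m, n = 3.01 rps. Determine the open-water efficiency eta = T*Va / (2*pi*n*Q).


Formula: eta = T * Va / (2 * pi * n * Q)
Step 1 — numerator = T * Va = 163924 * 7.94 = 1301556.56
Step 2 — 2 * pi * n = 2 * pi * 3.01 = 18.912388
Step 3 — denominator = 18.912388 * 170801 = 3230254.78
Step 4 — eta = 1301556.56 / 3230254.78 ≈ 0.40293 (5 s.f.)

0.40293


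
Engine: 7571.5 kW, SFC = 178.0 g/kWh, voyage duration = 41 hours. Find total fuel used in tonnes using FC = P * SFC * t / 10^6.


Formula: FC (tonnes) = P * SFC * t / 1,000,000
Step 1 — P * SFC * t = 7571.5 * 178.0 * 41 = 55256807.0 g
Step 2 — FC (tonnes) = 55256807.0 / 1,000,000 ≈ 55.257 tonnes (5 s.f.)

55.257 tonnes


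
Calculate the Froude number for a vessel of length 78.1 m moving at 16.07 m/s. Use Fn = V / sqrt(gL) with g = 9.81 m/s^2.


Formula: Fn = V / sqrt(g * L)
Step 1 — g * L = 9.81 * 78.1 = 766.161
Step 2 — sqrt(g * L) = sqrt(766.161) = 27.679613
Step 3 — Fn = 16.07 / 27.679613 ≈ 0.58057 (5 s.f.)

0.58057


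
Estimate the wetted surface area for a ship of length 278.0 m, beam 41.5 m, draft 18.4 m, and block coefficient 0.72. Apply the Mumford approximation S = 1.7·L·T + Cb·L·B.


Formula: S = 1.7*L*T + V/T with V = Cb*L*B*T, i.e. S = L * (1.7*T + Cb*B)
Step 1 — 1.7*T = 1.7 * 18.4 = 31.28 m
Step 2 — Cb*B = 0.72 * 41.5 = 29.88 m
Step 3 — 1.7*T + Cb*B = 31.28 + 29.88 = 61.16 m
Step 4 — S = 278.0 * 61.16 ≈ 17002 m^2 (5 s.f.)

17002 m^2


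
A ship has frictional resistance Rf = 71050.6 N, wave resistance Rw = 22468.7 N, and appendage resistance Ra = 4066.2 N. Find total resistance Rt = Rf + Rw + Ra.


Formula: Rt = Rf + Rw + Ra
Substituting: Rt = 71050.6 + 22468.7 + 4066.2
Result: Rt = 97585.5 N

97585.5 N


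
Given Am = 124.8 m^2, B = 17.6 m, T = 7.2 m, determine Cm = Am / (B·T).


Formula: Cm = Am / (B * T)
Step 1 — B * T = 17.6 * 7.2 = 126.72 m^2
Step 2 — Cm = 124.8 / 126.72 ≈ 0.98485 (5 s.f.)

0.98485


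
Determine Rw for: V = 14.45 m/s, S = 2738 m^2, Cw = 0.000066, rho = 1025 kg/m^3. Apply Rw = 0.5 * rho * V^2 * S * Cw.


Formula: Rw = 0.5 * rho * V^2 * S * Cw
Step 1 — V^2 = 14.45^2 = 208.8025
Step 2 — 0.5 * rho * V^2 = 0.5 * 1025 * 208.8025 = 107011.28125
Step 3 — Rw = 107011.28125 * 2738 * 0.000066 ≈ 19338 N (5 s.f.)

19338 N


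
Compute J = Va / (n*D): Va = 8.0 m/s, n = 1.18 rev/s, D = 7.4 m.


Formula: J = Va / (n * D)
Step 1 — n * D = 1.18 * 7.4 = 8.732
Step 2 — J = 8.0 / 8.732 ≈ 0.91617 (5 s.f.)

0.91617


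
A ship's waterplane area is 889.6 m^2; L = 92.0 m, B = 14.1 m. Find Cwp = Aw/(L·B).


Formula: Cwp = Aw / (L * B)
Step 1 — L * B = 92.0 * 14.1 = 1297.2 m^2
Step 2 — Cwp = 889.6 / 1297.2 ≈ 0.68578 (5 s.f.)

0.68578


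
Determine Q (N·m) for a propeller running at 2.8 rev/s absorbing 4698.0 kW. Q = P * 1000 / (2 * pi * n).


Formula: Q = P_W / (2 * pi * n)
Step 1 — P_W = 4698.0 kW * 1000 = 4698000.0 W
Step 2 — 2 * pi * n = 2 * pi * 2.8 = 17.592919
Step 3 — Q = 4698000.0 / 17.592919 ≈ 267040 N·m (5 s.f.)

267040 N·m


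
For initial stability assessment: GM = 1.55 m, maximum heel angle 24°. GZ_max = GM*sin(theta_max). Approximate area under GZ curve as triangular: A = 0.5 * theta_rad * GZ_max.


Formula: GZ_max = GM * sin(theta); Area = 0.5 * theta_rad * GZ_max
Step 1 — GZ_max = 1.55 * sin(24°) = 1.55 * 0.406737 = 0.630442 m
Step 2 — theta_rad = 24 * pi/180 = 0.418879 rad
Step 3 — Area = 0.5 * 0.418879 * 0.630442 ≈ 0.13204 m·rad (5 s.f.)

0.13204 m·rad


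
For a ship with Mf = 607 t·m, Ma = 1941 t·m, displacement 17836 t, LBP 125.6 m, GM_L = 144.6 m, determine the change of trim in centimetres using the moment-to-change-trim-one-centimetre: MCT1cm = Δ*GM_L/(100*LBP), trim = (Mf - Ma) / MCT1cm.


Formula: net trimming moment = Mf - Ma; MCT1cm = Δ*GM_L/(100*LBP); trim = net moment / MCT1cm
Step 1 — net trimming moment = 607 - 1941 = -1334 t·m
Step 2 — MCT1cm = 17836 * 144.6 / (100 * 125.6) = 205.3412 t·m/cm
Step 3 — trim = -1334 / 205.3412 ≈ -6.4965 cm (5 s.f.)

-6.4965 cm


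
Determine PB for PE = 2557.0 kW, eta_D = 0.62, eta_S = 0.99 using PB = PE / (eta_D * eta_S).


Formula: PB = PE / (eta_D * eta_S)
Step 1 — combined efficiency = eta_D * eta_S = 0.62 * 0.99 = 0.6138
Step 2 — PB = 2557.0 / 0.6138 ≈ 4165.9 kW (5 s.f.)

4165.9 kW


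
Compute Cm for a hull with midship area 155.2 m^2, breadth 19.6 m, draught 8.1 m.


Formula: Cm = Am / (B * T)
Step 1 — B * T = 19.6 * 8.1 = 158.76 m^2
Step 2 — Cm = 155.2 / 158.76 ≈ 0.97758 (5 s.f.)

0.97758


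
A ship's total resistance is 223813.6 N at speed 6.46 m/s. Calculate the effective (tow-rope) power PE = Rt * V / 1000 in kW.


Formula: PE = Rt * V / 1000 (kW)
Step 1 — PE (W) = 223813.6 * 6.46 = 1445835.856 W
Step 2 — PE (kW) = 1445835.856 / 1000 ≈ 1445.8 kW (5 s.f.)

1445.8 kW


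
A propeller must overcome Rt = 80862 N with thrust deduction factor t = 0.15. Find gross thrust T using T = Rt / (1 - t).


Formula: T = Rt / (1 - t)
Step 1 — (1 - t) = 1 - 0.15 = 0.85
Step 2 — T = 80862 / 0.85 ≈ 95132 N (5 s.f.)

95132 N


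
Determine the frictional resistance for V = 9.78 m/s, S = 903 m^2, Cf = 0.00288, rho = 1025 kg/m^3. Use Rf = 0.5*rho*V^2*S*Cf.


Formula: Rf = 0.5 * rho * V^2 * S * Cf
Step 1 — V^2 = 9.78^2 = 95.6484
Step 2 — 0.5 * rho * V^2 = 0.5 * 1025 * 95.6484 = 49019.805
Step 3 — Rf = 49019.805 * 903 * 0.00288 ≈ 127480 N (5 s.f.)

127480 N


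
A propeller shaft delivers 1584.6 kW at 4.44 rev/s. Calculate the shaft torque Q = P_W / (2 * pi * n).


Formula: Q = P_W / (2 * pi * n)
Step 1 — P_W = 1584.6 kW * 1000 = 1584600.0 W
Step 2 — 2 * pi * n = 2 * pi * 4.44 = 27.897343
Step 3 — Q = 1584600.0 / 27.897343 ≈ 56801 N·m (5 s.f.)

56801 N·m


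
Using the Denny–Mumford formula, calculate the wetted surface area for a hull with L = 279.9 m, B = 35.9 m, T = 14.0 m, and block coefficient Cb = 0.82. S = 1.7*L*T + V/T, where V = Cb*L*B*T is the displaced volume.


Formula: S = 1.7*L*T + V/T with V = Cb*L*B*T, i.e. S = L * (1.7*T + Cb*B)
Step 1 — 1.7*T = 1.7 * 14.0 = 23.8 m
Step 2 — Cb*B = 0.82 * 35.9 = 29.438 m
Step 3 — 1.7*T + Cb*B = 23.8 + 29.438 = 53.238 m
Step 4 — S = 279.9 * 53.238 ≈ 14901 m^2 (5 s.f.)

14901 m^2


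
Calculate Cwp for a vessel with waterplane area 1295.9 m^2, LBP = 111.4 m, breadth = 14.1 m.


Formula: Cwp = Aw / (L * B)
Step 1 — L * B = 111.4 * 14.1 = 1570.74 m^2
Step 2 — Cwp = 1295.9 / 1570.74 ≈ 0.82503 (5 s.f.)

0.82503


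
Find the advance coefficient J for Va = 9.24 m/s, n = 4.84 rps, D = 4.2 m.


Formula: J = Va / (n * D)
Step 1 — n * D = 4.84 * 4.2 = 20.328
Step 2 — J = 9.24 / 20.328 ≈ 0.45455 (5 s.f.)

0.45455


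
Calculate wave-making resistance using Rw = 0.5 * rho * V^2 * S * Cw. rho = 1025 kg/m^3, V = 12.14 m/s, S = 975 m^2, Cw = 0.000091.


Formula: Rw = 0.5 * rho * V^2 * S * Cw
Step 1 — V^2 = 12.14^2 = 147.3796
Step 2 — 0.5 * rho * V^2 = 0.5 * 1025 * 147.3796 = 75532.045
Step 3 — Rw = 75532.045 * 975 * 0.000091 ≈ 6701.6 N (5 s.f.)

6701.6 N


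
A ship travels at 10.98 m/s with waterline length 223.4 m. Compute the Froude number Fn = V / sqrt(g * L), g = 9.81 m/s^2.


Formula: Fn = V / sqrt(g * L)
Step 1 — g * L = 9.81 * 223.4 = 2191.554
Step 2 — sqrt(g * L) = sqrt(2191.554) = 46.814036
Step 3 — Fn = 10.98 / 46.814036 ≈ 0.23455 (5 s.f.)

0.23455


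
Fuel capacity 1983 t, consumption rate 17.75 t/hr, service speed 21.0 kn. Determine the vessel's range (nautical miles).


Formula: endurance = fuel / rate; range = endurance * speed
Step 1 — endurance = 1983 / 17.75 = 111.7183 hours
Step 2 — range = 111.7183 * 21.0 ≈ 2346.1 nautical miles (5 s.f.)

2346.1 NM


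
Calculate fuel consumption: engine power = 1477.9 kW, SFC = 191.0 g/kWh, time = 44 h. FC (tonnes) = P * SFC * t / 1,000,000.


Formula: FC (tonnes) = P * SFC * t / 1,000,000
Step 1 — P * SFC * t = 1477.9 * 191.0 * 44 = 12420271.6 g
Step 2 — FC (tonnes) = 12420271.6 / 1,000,000 ≈ 12.420 tonnes (5 s.f.)

12.420 tonnes


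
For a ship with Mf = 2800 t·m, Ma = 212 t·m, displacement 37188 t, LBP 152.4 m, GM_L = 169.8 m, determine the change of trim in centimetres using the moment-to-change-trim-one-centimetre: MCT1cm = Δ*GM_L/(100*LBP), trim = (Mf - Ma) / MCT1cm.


Formula: net trimming moment = Mf - Ma; MCT1cm = Δ*GM_L/(100*LBP); trim = net moment / MCT1cm
Step 1 — net trimming moment = 2800 - 212 = 2588 t·m
Step 2 — MCT1cm = 37188 * 169.8 / (100 * 152.4) = 414.3387 t·m/cm
Step 3 — trim = 2588 / 414.3387 ≈ 6.2461 cm (5 s.f.)

6.2461 cm


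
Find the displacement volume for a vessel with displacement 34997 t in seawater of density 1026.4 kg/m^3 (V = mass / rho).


Formula: V = mass / rho
Step 1 — convert tonnes to kg: 34997 t * 1000 = 34997000 kg
Step 2 — V = 34997000 / 1026.4 ≈ 34097 m^3 (5 s.f.)

34097 m^3


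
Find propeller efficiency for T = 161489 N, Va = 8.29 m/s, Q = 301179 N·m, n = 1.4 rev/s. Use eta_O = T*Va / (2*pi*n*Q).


Formula: eta = T * Va / (2 * pi * n * Q)
Step 1 — numerator = T * Va = 161489 * 8.29 = 1338743.81
Step 2 — 2 * pi * n = 2 * pi * 1.4 = 8.796459
Step 3 — denominator = 8.796459 * 301179 = 2649308.73
Step 4 — eta = 1338743.81 / 2649308.73 ≈ 0.50532 (5 s.f.)

0.50532


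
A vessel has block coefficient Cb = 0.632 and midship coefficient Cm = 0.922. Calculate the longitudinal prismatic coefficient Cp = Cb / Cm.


Formula: Cp = Cb / Cm
Substituting: Cp = 0.632 / 0.922
Result: Cp ≈ 0.68547 (5 s.f.)

0.68547


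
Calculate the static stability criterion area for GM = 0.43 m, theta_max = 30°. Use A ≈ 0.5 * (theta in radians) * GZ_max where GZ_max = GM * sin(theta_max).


Formula: GZ_max = GM * sin(theta); Area = 0.5 * theta_rad * GZ_max
Step 1 — GZ_max = 0.43 * sin(30°) = 0.43 * 0.5 = 0.215 m
Step 2 — theta_rad = 30 * pi/180 = 0.523599 rad
Step 3 — Area = 0.5 * 0.523599 * 0.215 ≈ 0.056287 m·rad (5 s.f.)

0.056287 m·rad


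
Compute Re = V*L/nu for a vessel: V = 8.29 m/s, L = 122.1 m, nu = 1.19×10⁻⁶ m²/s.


Formula: Re = V * L / nu
Step 1 — V * L = 8.29 * 122.1 = 1012.209 m^2/s
Step 2 — Re = 1012.209 / 1.19e-6 = 8.51e+08

8.51e+08


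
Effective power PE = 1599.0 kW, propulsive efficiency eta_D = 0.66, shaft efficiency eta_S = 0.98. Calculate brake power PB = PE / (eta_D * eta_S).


Formula: PB = PE / (eta_D * eta_S)
Step 1 — combined efficiency = eta_D * eta_S = 0.66 * 0.98 = 0.6468
Step 2 — PB = 1599.0 / 0.6468 ≈ 2472.2 kW (5 s.f.)

2472.2 kW


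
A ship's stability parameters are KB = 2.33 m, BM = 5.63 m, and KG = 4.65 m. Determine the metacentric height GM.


Formula: GM = KB + BM - KG
Step 1 — KM = KB + BM = 2.33 + 5.63 = 7.96 m
Step 2 — GM = KM - KG = 7.96 - 4.65 = 3.31 m

3.31 m


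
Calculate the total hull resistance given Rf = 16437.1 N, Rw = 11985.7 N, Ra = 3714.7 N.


Formula: Rt = Rf + Rw + Ra
Substituting: Rt = 16437.1 + 11985.7 + 3714.7
Result: Rt = 32137.5 N

32137.5 N


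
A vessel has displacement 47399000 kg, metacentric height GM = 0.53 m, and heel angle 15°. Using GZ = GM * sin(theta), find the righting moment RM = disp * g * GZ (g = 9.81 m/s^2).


Formula: GZ = GM * sin(theta); RM = disp * g * GZ
Step 1 — GZ = 0.53 * sin(15°) = 0.53 * 0.258819 = 0.137174 m
Step 2 — RM = 47399000 * 9.81 * 0.137174 ≈ 63784000 N·m (5 s.f.)

63784000 N·m


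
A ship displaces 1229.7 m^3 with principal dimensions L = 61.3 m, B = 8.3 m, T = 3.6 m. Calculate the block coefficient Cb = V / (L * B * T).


Formula: Cb = V / (L * B * T)
Step 1 — L * B * T = 61.3 * 8.3 * 3.6 = 1831.644 m^3
Step 2 — Cb = 1229.7 / 1831.644 ≈ 0.67136 (5 s.f.)

0.67136


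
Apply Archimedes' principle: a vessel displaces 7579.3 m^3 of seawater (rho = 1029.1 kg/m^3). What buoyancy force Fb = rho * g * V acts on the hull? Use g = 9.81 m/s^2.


Formula: Fb = rho * g * V
Substituting: Fb = 1029.1 * 9.81 * 7579.3
Intermediate: 1029.1 * 9.81 = 10095.471
Result: Fb = 10095.471 * 7579.3 ≈ 76517000 N (5 s.f.)

76517000 N


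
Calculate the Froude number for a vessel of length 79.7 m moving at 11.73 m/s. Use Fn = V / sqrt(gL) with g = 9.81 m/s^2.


Formula: Fn = V / sqrt(g * L)
Step 1 — g * L = 9.81 * 79.7 = 781.857
Step 2 — sqrt(g * L) = sqrt(781.857) = 27.961706
Step 3 — Fn = 11.73 / 27.961706 ≈ 0.41950 (5 s.f.)

0.41950


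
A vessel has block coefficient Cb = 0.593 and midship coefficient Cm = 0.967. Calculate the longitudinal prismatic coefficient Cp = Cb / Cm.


Formula: Cp = Cb / Cm
Substituting: Cp = 0.593 / 0.967
Result: Cp ≈ 0.61324 (5 s.f.)

0.61324


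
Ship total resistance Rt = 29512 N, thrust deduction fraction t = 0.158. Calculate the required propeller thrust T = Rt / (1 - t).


Formula: T = Rt / (1 - t)
Step 1 — (1 - t) = 1 - 0.158 = 0.842
Step 2 — T = 29512 / 0.842 ≈ 35050 N (5 s.f.)

35050 N


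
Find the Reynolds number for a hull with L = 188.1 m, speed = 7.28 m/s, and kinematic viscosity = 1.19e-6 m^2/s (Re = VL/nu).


Formula: Re = V * L / nu
Step 1 — V * L = 7.28 * 188.1 = 1369.368 m^2/s
Step 2 — Re = 1369.368 / 1.19e-6 = 1.15e+09

1.15e+09


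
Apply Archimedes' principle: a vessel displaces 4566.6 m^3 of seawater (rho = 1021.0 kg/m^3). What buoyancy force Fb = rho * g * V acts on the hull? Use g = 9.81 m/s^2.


Formula: Fb = rho * g * V
Substituting: Fb = 1021.0 * 9.81 * 4566.6
Intermediate: 1021.0 * 9.81 = 10016.01
Result: Fb = 10016.01 * 4566.6 ≈ 45739000 N (5 s.f.)

45739000 N


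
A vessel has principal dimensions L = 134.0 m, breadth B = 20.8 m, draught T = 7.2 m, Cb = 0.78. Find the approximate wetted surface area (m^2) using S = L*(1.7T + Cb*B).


Formula: S = 1.7*L*T + V/T with V = Cb*L*B*T, i.e. S = L * (1.7*T + Cb*B)
Step 1 — 1.7*T = 1.7 * 7.2 = 12.24 m
Step 2 — Cb*B = 0.78 * 20.8 = 16.224 m
Step 3 — 1.7*T + Cb*B = 12.24 + 16.224 = 28.464 m
Step 4 — S = 134.0 * 28.464 ≈ 3814.2 m^2 (5 s.f.)

3814.2 m^2


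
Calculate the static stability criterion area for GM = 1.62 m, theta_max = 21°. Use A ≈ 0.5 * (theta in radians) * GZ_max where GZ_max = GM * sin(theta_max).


Formula: GZ_max = GM * sin(theta); Area = 0.5 * theta_rad * GZ_max
Step 1 — GZ_max = 1.62 * sin(21°) = 1.62 * 0.358368 = 0.580556 m
Step 2 — theta_rad = 21 * pi/180 = 0.366519 rad
Step 3 — Area = 0.5 * 0.366519 * 0.580556 ≈ 0.10639 m·rad (5 s.f.)

0.10639 m·rad


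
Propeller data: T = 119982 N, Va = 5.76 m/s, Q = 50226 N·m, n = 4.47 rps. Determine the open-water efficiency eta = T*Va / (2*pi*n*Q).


Formula: eta = T * Va / (2 * pi * n * Q)
Step 1 — numerator = T * Va = 119982 * 5.76 = 691096.32
Step 2 — 2 * pi * n = 2 * pi * 4.47 = 28.085838
Step 3 — denominator = 28.085838 * 50226 = 1410639.3
Step 4 — eta = 691096.32 / 1410639.3 ≈ 0.48992 (5 s.f.)

0.48992


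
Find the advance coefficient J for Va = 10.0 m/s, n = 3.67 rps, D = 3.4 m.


Formula: J = Va / (n * D)
Step 1 — n * D = 3.67 * 3.4 = 12.478
Step 2 — J = 10.0 / 12.478 ≈ 0.80141 (5 s.f.)

0.80141


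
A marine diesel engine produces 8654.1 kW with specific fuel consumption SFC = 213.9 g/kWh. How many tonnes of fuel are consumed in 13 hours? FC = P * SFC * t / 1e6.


Formula: FC (tonnes) = P * SFC * t / 1,000,000
Step 1 — P * SFC * t = 8654.1 * 213.9 * 13 = 24064455.87 g
Step 2 — FC (tonnes) = 24064455.87 / 1,000,000 ≈ 24.064 tonnes (5 s.f.)

24.064 tonnes


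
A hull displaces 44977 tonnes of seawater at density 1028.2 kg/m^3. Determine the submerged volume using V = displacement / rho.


Formula: V = mass / rho
Step 1 — convert tonnes to kg: 44977 t * 1000 = 44977000 kg
Step 2 — V = 44977000 / 1028.2 ≈ 43743 m^3 (5 s.f.)

43743 m^3


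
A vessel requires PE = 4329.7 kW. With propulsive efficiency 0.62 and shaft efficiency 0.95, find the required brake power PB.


Formula: PB = PE / (eta_D * eta_S)
Step 1 — combined efficiency = eta_D * eta_S = 0.62 * 0.95 = 0.589
Step 2 — PB = 4329.7 / 0.589 ≈ 7350.9 kW (5 s.f.)

7350.9 kW


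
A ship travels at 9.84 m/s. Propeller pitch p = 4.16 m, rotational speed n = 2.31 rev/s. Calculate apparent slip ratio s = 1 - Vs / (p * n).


Formula: s = 1 - Vs / (p * n)
Step 1 — p * n = 4.16 * 2.31 = 9.6096
Step 2 — Vs / (p*n) = 9.84 / 9.6096 = 1.023976 (6 d.p.)
Step 3 — s = 1 - 1.023976 = -0.023976

-0.023976


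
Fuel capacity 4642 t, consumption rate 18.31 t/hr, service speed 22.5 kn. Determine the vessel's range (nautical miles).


Formula: endurance = fuel / rate; range = endurance * speed
Step 1 — endurance = 4642 / 18.31 = 253.5227 hours
Step 2 — range = 253.5227 * 22.5 ≈ 5704.3 nautical miles (5 s.f.)

5704.3 NM


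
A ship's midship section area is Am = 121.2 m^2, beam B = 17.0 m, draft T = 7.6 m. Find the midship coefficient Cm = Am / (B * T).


Formula: Cm = Am / (B * T)
Step 1 — B * T = 17.0 * 7.6 = 129.2 m^2
Step 2 — Cm = 121.2 / 129.2 ≈ 0.93808 (5 s.f.)

0.93808


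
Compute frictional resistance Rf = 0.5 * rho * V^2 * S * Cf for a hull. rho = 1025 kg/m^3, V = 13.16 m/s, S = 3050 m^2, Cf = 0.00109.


Formula: Rf = 0.5 * rho * V^2 * S * Cf
Step 1 — V^2 = 13.16^2 = 173.1856
Step 2 — 0.5 * rho * V^2 = 0.5 * 1025 * 173.1856 = 88757.62
Step 3 — Rf = 88757.62 * 3050 * 0.00109 ≈ 295070 N (5 s.f.)

295070 N


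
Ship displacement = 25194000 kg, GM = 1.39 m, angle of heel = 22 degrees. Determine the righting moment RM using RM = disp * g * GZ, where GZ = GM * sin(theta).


Formula: GZ = GM * sin(theta); RM = disp * g * GZ
Step 1 — GZ = 1.39 * sin(22°) = 1.39 * 0.374607 = 0.520704 m
Step 2 — RM = 25194000 * 9.81 * 0.520704 ≈ 128690000 N·m (5 s.f.)

128690000 N·m


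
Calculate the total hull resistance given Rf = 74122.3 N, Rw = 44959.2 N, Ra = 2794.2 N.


Formula: Rt = Rf + Rw + Ra
Substituting: Rt = 74122.3 + 44959.2 + 2794.2
Result: Rt = 121875.7 N

121875.7 N


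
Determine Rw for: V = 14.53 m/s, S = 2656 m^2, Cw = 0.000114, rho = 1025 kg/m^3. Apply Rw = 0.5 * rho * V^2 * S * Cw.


Formula: Rw = 0.5 * rho * V^2 * S * Cw
Step 1 — V^2 = 14.53^2 = 211.1209
Step 2 — 0.5 * rho * V^2 = 0.5 * 1025 * 211.1209 = 108199.46125
Step 3 — Rw = 108199.46125 * 2656 * 0.000114 ≈ 32761 N (5 s.f.)

32761 N


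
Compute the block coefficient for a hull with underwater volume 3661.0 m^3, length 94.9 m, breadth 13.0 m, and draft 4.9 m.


Formula: Cb = V / (L * B * T)
Step 1 — L * B * T = 94.9 * 13.0 * 4.9 = 6045.13 m^3
Step 2 — Cb = 3661.0 / 6045.13 ≈ 0.60561 (5 s.f.)

0.60561


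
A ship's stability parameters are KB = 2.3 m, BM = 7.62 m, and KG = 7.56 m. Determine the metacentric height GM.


Formula: GM = KB + BM - KG
Step 1 — KM = KB + BM = 2.3 + 7.62 = 9.92 m
Step 2 — GM = KM - KG = 9.92 - 7.56 = 2.36 m

2.36 m


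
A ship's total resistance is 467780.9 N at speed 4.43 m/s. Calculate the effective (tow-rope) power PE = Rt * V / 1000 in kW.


Formula: PE = Rt * V / 1000 (kW)
Step 1 — PE (W) = 467780.9 * 4.43 = 2072269.387 W
Step 2 — PE (kW) = 2072269.387 / 1000 ≈ 2072.3 kW (5 s.f.)

2072.3 kW


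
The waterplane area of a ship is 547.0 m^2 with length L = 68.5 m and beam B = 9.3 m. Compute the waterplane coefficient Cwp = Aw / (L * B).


Formula: Cwp = Aw / (L * B)
Step 1 — L * B = 68.5 * 9.3 = 637.05 m^2
Step 2 — Cwp = 547.0 / 637.05 ≈ 0.85865 (5 s.f.)

0.85865


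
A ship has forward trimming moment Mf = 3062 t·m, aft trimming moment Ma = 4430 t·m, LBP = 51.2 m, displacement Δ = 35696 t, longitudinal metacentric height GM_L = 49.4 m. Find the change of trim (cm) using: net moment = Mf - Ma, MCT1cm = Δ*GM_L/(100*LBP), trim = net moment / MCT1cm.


Formula: net trimming moment = Mf - Ma; MCT1cm = Δ*GM_L/(100*LBP); trim = net moment / MCT1cm
Step 1 — net trimming moment = 3062 - 4430 = -1368 t·m
Step 2 — MCT1cm = 35696 * 49.4 / (100 * 51.2) = 344.4106 t·m/cm
Step 3 — trim = -1368 / 344.4106 ≈ -3.9720 cm (5 s.f.)

-3.9720 cm


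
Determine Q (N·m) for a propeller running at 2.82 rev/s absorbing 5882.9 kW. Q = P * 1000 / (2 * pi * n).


Formula: Q = P_W / (2 * pi * n)
Step 1 — P_W = 5882.9 kW * 1000 = 5882900.0 W
Step 2 — 2 * pi * n = 2 * pi * 2.82 = 17.718583
Step 3 — Q = 5882900.0 / 17.718583 ≈ 332020 N·m (5 s.f.)

332020 N·m


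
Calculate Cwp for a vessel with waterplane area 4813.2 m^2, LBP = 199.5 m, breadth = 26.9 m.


Formula: Cwp = Aw / (L * B)
Step 1 — L * B = 199.5 * 26.9 = 5366.55 m^2
Step 2 — Cwp = 4813.2 / 5366.55 ≈ 0.89689 (5 s.f.)

0.89689


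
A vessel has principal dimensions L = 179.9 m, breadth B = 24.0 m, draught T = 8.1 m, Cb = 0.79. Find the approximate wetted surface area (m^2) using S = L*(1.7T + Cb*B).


Formula: S = 1.7*L*T + V/T with V = Cb*L*B*T, i.e. S = L * (1.7*T + Cb*B)
Step 1 — 1.7*T = 1.7 * 8.1 = 13.77 m
Step 2 — Cb*B = 0.79 * 24.0 = 18.96 m
Step 3 — 1.7*T + Cb*B = 13.77 + 18.96 = 32.73 m
Step 4 — S = 179.9 * 32.73 ≈ 5888.1 m^2 (5 s.f.)

5888.1 m^2


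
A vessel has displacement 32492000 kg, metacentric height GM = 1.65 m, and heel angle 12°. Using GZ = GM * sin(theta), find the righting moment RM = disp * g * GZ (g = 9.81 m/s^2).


Formula: GZ = GM * sin(theta); RM = disp * g * GZ
Step 1 — GZ = 1.65 * sin(12°) = 1.65 * 0.207912 = 0.343055 m
Step 2 — RM = 32492000 * 9.81 * 0.343055 ≈ 109350000 N·m (5 s.f.)

109350000 N·m


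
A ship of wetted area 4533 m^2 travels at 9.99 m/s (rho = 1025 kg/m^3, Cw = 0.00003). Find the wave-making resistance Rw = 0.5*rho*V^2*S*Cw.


Formula: Rw = 0.5 * rho * V^2 * S * Cw
Step 1 — V^2 = 9.99^2 = 99.8001
Step 2 — 0.5 * rho * V^2 = 0.5 * 1025 * 99.8001 = 51147.55125
Step 3 — Rw = 51147.55125 * 4533 * 0.00003 ≈ 6955.6 N (5 s.f.)

6955.6 N


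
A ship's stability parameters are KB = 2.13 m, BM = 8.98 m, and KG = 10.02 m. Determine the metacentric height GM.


Formula: GM = KB + BM - KG
Step 1 — KM = KB + BM = 2.13 + 8.98 = 11.11 m
Step 2 — GM = KM - KG = 11.11 - 10.02 = 1.09 m

1.09 m


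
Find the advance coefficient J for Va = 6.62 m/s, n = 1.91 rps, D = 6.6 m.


Formula: J = Va / (n * D)
Step 1 — n * D = 1.91 * 6.6 = 12.606
Step 2 — J = 6.62 / 12.606 ≈ 0.52515 (5 s.f.)

0.52515


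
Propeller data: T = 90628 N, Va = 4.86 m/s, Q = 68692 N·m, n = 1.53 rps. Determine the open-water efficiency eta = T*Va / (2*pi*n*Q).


Formula: eta = T * Va / (2 * pi * n * Q)
Step 1 — numerator = T * Va = 90628 * 4.86 = 440452.08
Step 2 — 2 * pi * n = 2 * pi * 1.53 = 9.613274
Step 3 — denominator = 9.613274 * 68692 = 660355.02
Step 4 — eta = 440452.08 / 660355.02 ≈ 0.66699 (5 s.f.)

0.66699


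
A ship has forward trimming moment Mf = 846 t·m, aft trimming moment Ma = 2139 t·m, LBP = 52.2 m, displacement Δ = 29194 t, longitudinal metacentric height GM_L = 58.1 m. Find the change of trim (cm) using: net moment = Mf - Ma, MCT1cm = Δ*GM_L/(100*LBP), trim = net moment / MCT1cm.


Formula: net trimming moment = Mf - Ma; MCT1cm = Δ*GM_L/(100*LBP); trim = net moment / MCT1cm
Step 1 — net trimming moment = 846 - 2139 = -1293 t·m
Step 2 — MCT1cm = 29194 * 58.1 / (100 * 52.2) = 324.937 t·m/cm
Step 3 — trim = -1293 / 324.937 ≈ -3.9792 cm (5 s.f.)

-3.9792 cm


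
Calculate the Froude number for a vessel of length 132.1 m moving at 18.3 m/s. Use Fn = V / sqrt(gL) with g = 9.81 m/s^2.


Formula: Fn = V / sqrt(g * L)
Step 1 — g * L = 9.81 * 132.1 = 1295.901
Step 2 — sqrt(g * L) = sqrt(1295.901) = 35.998625
Step 3 — Fn = 18.3 / 35.998625 ≈ 0.50835 (5 s.f.)

0.50835


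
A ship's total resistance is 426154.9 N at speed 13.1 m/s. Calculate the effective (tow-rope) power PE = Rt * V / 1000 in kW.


Formula: PE = Rt * V / 1000 (kW)
Step 1 — PE (W) = 426154.9 * 13.1 = 5582629.19 W
Step 2 — PE (kW) = 5582629.19 / 1000 ≈ 5582.6 kW (5 s.f.)

5582.6 kW


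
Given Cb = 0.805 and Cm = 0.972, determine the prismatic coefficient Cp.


Formula: Cp = Cb / Cm
Substituting: Cp = 0.805 / 0.972
Result: Cp ≈ 0.82819 (5 s.f.)

0.82819


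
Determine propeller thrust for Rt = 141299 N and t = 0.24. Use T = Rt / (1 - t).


Formula: T = Rt / (1 - t)
Step 1 — (1 - t) = 1 - 0.24 = 0.76
Step 2 — T = 141299 / 0.76 ≈ 185920 N (5 s.f.)

185920 N


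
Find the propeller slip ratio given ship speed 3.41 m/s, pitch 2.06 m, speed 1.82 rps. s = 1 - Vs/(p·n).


Formula: s = 1 - Vs / (p * n)
Step 1 — p * n = 2.06 * 1.82 = 3.7492
Step 2 — Vs / (p*n) = 3.41 / 3.7492 = 0.909527 (6 d.p.)
Step 3 — s = 1 - 0.909527 = 0.090473

0.090473


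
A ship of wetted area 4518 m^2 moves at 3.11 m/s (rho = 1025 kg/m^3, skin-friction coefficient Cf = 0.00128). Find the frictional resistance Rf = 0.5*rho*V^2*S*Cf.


Formula: Rf = 0.5 * rho * V^2 * S * Cf
Step 1 — V^2 = 3.11^2 = 9.6721
Step 2 — 0.5 * rho * V^2 = 0.5 * 1025 * 9.6721 = 4956.95125
Step 3 — Rf = 4956.95125 * 4518 * 0.00128 ≈ 28666 N (5 s.f.)

28666 N


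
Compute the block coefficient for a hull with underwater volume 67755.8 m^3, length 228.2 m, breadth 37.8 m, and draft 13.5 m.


Formula: Cb = V / (L * B * T)
Step 1 — L * B * T = 228.2 * 37.8 * 13.5 = 116450.46 m^3
Step 2 — Cb = 67755.8 / 116450.46 ≈ 0.58184 (5 s.f.)

0.58184


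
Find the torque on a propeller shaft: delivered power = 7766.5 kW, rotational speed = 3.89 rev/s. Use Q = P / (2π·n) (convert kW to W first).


Formula: Q = P_W / (2 * pi * n)
Step 1 — P_W = 7766.5 kW * 1000 = 7766500.0 W
Step 2 — 2 * pi * n = 2 * pi * 3.89 = 24.441591
Step 3 — Q = 7766500.0 / 24.441591 ≈ 317760 N·m (5 s.f.)

317760 N·m


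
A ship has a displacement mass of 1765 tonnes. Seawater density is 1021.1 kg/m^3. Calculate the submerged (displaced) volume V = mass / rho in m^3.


Formula: V = mass / rho
Step 1 — convert tonnes to kg: 1765 t * 1000 = 1765000 kg
Step 2 — V = 1765000 / 1021.1 ≈ 1728.5 m^3 (5 s.f.)

1728.5 m^3


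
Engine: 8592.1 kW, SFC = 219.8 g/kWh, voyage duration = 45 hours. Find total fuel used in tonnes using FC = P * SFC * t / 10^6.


Formula: FC (tonnes) = P * SFC * t / 1,000,000
Step 1 — P * SFC * t = 8592.1 * 219.8 * 45 = 84984461.1 g
Step 2 — FC (tonnes) = 84984461.1 / 1,000,000 ≈ 84.984 tonnes (5 s.f.)

84.984 tonnes


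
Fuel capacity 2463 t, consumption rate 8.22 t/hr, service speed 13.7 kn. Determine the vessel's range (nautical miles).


Formula: endurance = fuel / rate; range = endurance * speed
Step 1 — endurance = 2463 / 8.22 = 299.635 hours
Step 2 — range = 299.635 * 13.7 ≈ 4105.0 nautical miles (5 s.f.)

4105.0 NM


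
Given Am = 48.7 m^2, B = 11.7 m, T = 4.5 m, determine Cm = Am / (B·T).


Formula: Cm = Am / (B * T)
Step 1 — B * T = 11.7 * 4.5 = 52.65 m^2
Step 2 — Cm = 48.7 / 52.65 ≈ 0.92498 (5 s.f.)

0.92498


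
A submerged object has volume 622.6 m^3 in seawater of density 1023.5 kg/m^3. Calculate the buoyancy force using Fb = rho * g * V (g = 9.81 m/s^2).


Formula: Fb = rho * g * V
Substituting: Fb = 1023.5 * 9.81 * 622.6
Intermediate: 1023.5 * 9.81 = 10040.535
Result: Fb = 10040.535 * 622.6 ≈ 6251200 N (5 s.f.)

6251200 N


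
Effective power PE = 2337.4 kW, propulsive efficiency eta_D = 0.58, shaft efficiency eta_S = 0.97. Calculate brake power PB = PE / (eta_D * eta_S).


Formula: PB = PE / (eta_D * eta_S)
Step 1 — combined efficiency = eta_D * eta_S = 0.58 * 0.97 = 0.5626
Step 2 — PB = 2337.4 / 0.5626 ≈ 4154.6 kW (5 s.f.)

4154.6 kW


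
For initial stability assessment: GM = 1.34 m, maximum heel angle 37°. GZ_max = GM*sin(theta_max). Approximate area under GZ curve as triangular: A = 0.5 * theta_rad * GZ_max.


Formula: GZ_max = GM * sin(theta); Area = 0.5 * theta_rad * GZ_max
Step 1 — GZ_max = 1.34 * sin(37°) = 1.34 * 0.601815 = 0.806432 m
Step 2 — theta_rad = 37 * pi/180 = 0.645772 rad
Step 3 — Area = 0.5 * 0.645772 * 0.806432 ≈ 0.26039 m·rad (5 s.f.)

0.26039 m·rad


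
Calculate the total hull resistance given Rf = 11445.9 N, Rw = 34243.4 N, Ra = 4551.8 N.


Formula: Rt = Rf + Rw + Ra
Substituting: Rt = 11445.9 + 34243.4 + 4551.8
Result: Rt = 50241.1 N

50241.1 N


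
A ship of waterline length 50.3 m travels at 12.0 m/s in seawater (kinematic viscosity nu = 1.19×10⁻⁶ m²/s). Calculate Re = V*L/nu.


Formula: Re = V * L / nu
Step 1 — V * L = 12.0 * 50.3 = 603.6 m^2/s
Step 2 — Re = 603.6 / 1.19e-6 = 5.07e+08

5.07e+08


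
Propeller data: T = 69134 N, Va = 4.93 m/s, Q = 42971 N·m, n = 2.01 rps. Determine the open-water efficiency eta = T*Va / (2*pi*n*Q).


Formula: eta = T * Va / (2 * pi * n * Q)
Step 1 — numerator = T * Va = 69134 * 4.93 = 340830.62
Step 2 — 2 * pi * n = 2 * pi * 2.01 = 12.629202
Step 3 — denominator = 12.629202 * 42971 = 542689.44
Step 4 — eta = 340830.62 / 542689.44 ≈ 0.62804 (5 s.f.)

0.62804


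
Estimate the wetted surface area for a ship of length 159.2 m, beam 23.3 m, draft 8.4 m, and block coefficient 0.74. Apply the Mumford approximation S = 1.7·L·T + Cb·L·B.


Formula: S = 1.7*L*T + V/T with V = Cb*L*B*T, i.e. S = L * (1.7*T + Cb*B)
Step 1 — 1.7*T = 1.7 * 8.4 = 14.28 m
Step 2 — Cb*B = 0.74 * 23.3 = 17.242 m
Step 3 — 1.7*T + Cb*B = 14.28 + 17.242 = 31.522 m
Step 4 — S = 159.2 * 31.522 ≈ 5018.3 m^2 (5 s.f.)

5018.3 m^2


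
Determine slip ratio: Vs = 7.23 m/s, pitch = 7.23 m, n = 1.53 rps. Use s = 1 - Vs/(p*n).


Formula: s = 1 - Vs / (p * n)
Step 1 — p * n = 7.23 * 1.53 = 11.0619
Step 2 — Vs / (p*n) = 7.23 / 11.0619 = 0.653595 (6 d.p.)
Step 3 — s = 1 - 0.653595 = 0.346405

0.346405


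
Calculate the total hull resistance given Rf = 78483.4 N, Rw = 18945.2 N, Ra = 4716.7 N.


Formula: Rt = Rf + Rw + Ra
Substituting: Rt = 78483.4 + 18945.2 + 4716.7
Result: Rt = 102145.3 N

102145.3 N


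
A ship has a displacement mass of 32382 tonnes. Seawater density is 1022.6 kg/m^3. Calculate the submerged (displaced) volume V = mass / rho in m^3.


Formula: V = mass / rho
Step 1 — convert tonnes to kg: 32382 t * 1000 = 32382000 kg
Step 2 — V = 32382000 / 1022.6 ≈ 31666 m^3 (5 s.f.)

31666 m^3


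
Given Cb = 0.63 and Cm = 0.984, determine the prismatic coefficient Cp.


Formula: Cp = Cb / Cm
Substituting: Cp = 0.63 / 0.984
Result: Cp ≈ 0.64024 (5 s.f.)

0.64024


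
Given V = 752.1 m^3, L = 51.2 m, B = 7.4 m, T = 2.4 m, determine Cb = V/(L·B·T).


Formula: Cb = V / (L * B * T)
Step 1 — L * B * T = 51.2 * 7.4 * 2.4 = 909.312 m^3
Step 2 — Cb = 752.1 / 909.312 ≈ 0.82711 (5 s.f.)

0.82711


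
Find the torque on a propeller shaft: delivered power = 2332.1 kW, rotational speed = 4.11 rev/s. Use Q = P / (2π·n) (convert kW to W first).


Formula: Q = P_W / (2 * pi * n)
Step 1 — P_W = 2332.1 kW * 1000 = 2332100.0 W
Step 2 — 2 * pi * n = 2 * pi * 4.11 = 25.823892
Step 3 — Q = 2332100.0 / 25.823892 ≈ 90308 N·m (5 s.f.)

90308 N·m


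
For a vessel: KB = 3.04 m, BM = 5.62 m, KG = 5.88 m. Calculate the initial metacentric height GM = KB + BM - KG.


Formula: GM = KB + BM - KG
Step 1 — KM = KB + BM = 3.04 + 5.62 = 8.66 m
Step 2 — GM = KM - KG = 8.66 - 5.88 = 2.78 m

2.78 m
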